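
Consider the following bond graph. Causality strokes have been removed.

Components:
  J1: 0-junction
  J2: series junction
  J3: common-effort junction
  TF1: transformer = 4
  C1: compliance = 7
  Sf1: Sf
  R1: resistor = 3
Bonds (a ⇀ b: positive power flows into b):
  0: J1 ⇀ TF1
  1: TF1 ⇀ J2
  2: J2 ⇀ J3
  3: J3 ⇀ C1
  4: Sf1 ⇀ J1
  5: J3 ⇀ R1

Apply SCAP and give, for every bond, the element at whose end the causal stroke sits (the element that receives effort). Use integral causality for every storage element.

bond 4 →Sf1  (Sf1: flow source, stroke at near end)
bond 0 →J1  (J1: last free bond brings effort in)
bond 1 →TF1  (TF TF1: opposite of bond 0)
bond 2 →J2  (J2: bond 1 brought flow, rest push out)
bond 3 →J3  (C1: C, integral causality)
bond 5 →R1  (J3 effort already set via bond 3)

β0 stroke at J1
β1 stroke at TF1
β2 stroke at J2
β3 stroke at J3
β4 stroke at Sf1
β5 stroke at R1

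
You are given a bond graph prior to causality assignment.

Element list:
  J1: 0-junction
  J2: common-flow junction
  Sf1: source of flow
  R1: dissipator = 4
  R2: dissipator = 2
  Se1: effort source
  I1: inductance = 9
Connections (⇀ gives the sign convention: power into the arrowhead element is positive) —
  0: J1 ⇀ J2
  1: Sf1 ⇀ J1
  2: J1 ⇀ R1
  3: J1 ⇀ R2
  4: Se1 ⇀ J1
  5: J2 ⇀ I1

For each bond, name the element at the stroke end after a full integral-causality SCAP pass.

b0 stroke at J2
b1 stroke at Sf1
b2 stroke at R1
b3 stroke at R2
b4 stroke at J1
b5 stroke at I1

b1 |Sf1  (Sf1 (Sf) sets flow on bond)
b4 |J1  (Se1: effort source, stroke at far end)
b0 |J2  (0-jn J1 has e-setter on 4)
b2 |R1  (J1: bond 4 brought effort, rest push out)
b3 |R2  (J1: bond 4 brought effort, rest push out)
b5 |I1  (only one flow-in slot at J2)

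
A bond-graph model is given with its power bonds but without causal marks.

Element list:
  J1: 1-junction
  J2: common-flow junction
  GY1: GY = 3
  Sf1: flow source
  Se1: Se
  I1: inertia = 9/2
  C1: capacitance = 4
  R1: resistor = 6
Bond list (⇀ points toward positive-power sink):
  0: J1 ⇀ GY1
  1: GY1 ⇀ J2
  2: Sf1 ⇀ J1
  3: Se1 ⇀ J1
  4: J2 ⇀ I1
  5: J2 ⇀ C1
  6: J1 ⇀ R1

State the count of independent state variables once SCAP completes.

#2 stroke at Sf1  (source Sf1 imposes f)
#3 stroke at J1  (Se1: effort source, stroke at far end)
#0 stroke at J1  (common-f at J1 fixed by 2)
#6 stroke at J1  (J1: bond 2 brought flow, rest push out)
#1 stroke at J2  (GY GY1: same side as bond 0)
#4 stroke at I1  (I1 integral (f out))
#5 stroke at J2  (common-f at J2 fixed by 4)

2  (C1, I1 all integral)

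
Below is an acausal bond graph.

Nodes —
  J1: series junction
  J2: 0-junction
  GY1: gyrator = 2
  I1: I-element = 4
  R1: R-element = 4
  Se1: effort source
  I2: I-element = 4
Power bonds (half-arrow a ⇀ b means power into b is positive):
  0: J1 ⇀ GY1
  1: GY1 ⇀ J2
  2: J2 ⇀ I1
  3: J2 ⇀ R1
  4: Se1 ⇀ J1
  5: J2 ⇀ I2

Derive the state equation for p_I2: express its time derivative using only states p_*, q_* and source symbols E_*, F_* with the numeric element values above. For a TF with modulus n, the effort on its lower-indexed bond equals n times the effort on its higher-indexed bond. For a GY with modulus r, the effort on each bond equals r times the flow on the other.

dp_I2/dt = 2*E_Se1 - p_I1 - p_I2

bond 4 →J1  (Se1: effort source, stroke at far end)
bond 0 →GY1  (closing 1-jn rule on J1)
bond 1 →GY1  (GY GY1: same side as bond 0)
bond 2 →I1  (I1 outputs flow p/I1)
bond 5 →I2  (I2 integral (f out))
bond 3 →J2  (J2 needs exactly one e-in)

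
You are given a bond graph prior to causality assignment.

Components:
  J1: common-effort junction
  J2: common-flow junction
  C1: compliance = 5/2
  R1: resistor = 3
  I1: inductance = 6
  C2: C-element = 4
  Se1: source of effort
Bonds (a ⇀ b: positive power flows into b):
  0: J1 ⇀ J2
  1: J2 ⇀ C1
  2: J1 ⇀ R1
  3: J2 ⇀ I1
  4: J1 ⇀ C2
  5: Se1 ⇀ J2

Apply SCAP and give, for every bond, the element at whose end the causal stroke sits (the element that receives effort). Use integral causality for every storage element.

bond 5 stroke at J2  (Se1: effort source, stroke at far end)
bond 1 stroke at J2  (C1 integral (e out))
bond 3 stroke at I1  (I1 integral (f out))
bond 0 stroke at J2  (1-jn J2 has f-setter on 3)
bond 4 stroke at J1  (C2 integral (e out))
bond 2 stroke at R1  (0-jn J1 has e-setter on 4)

#0 stroke at J2
#1 stroke at J2
#2 stroke at R1
#3 stroke at I1
#4 stroke at J1
#5 stroke at J2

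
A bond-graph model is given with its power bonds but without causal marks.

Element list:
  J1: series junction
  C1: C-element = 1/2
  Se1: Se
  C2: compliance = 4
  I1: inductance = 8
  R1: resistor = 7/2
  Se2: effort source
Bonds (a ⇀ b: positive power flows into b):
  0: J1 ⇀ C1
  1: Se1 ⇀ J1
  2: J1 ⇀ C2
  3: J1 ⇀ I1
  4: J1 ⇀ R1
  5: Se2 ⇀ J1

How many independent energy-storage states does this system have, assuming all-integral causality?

3  (C1, C2, I1 all integral)

#1 stroke at J1  (source Se1 imposes e)
#5 stroke at J1  (source Se2 imposes e)
#0 stroke at J1  (C1: C, integral causality)
#2 stroke at J1  (C2 outputs effort q/C2)
#3 stroke at I1  (I1 outputs flow p/I1)
#4 stroke at J1  (1-jn J1 has f-setter on 3)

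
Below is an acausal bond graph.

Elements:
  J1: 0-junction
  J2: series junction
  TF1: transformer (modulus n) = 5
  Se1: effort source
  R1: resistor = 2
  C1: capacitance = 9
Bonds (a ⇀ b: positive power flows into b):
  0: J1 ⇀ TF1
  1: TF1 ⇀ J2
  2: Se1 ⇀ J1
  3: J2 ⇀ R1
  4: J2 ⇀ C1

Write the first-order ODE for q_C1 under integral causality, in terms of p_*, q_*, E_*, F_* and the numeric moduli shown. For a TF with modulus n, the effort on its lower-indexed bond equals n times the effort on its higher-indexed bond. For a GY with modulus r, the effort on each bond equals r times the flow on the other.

dq_C1/dt = E_Se1/10 - q_C1/18

bond 2 stroke→J1  (Se1 (Se) sets effort on bond)
bond 0 stroke→TF1  (J1: bond 2 brought effort, rest push out)
bond 1 stroke→J2  (TF1 one-in-one-out from 0)
bond 4 stroke→J2  (prefer integral on C1)
bond 3 stroke→R1  (only one flow-in slot at J2)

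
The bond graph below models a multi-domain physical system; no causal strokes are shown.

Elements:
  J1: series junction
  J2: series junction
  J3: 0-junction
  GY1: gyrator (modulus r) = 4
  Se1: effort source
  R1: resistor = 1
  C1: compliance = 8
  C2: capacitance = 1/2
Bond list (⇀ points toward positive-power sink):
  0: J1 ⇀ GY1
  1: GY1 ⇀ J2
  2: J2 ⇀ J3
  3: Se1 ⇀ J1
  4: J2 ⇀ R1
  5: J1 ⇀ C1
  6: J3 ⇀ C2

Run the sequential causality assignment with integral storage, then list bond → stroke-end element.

#0 |GY1
#1 |GY1
#2 |J2
#3 |J1
#4 |J2
#5 |J1
#6 |J3

bond 3 stroke→J1  (Se1: effort source, stroke at far end)
bond 5 stroke→J1  (C1 outputs effort q/C1)
bond 0 stroke→GY1  (closing 1-jn rule on J1)
bond 1 stroke→GY1  (through GY1, causality inverts; strokes same side of GY1)
bond 2 stroke→J2  (common-f at J2 fixed by 1)
bond 4 stroke→J2  (J2: bond 1 brought flow, rest push out)
bond 6 stroke→J3  (J3: last free bond brings effort in)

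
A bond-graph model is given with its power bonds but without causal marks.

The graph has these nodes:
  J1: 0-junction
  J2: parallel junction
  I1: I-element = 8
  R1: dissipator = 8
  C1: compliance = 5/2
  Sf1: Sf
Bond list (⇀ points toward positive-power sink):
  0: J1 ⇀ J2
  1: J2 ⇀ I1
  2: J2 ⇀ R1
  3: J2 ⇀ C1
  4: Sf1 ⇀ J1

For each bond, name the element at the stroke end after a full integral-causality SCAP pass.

bond 4 →Sf1  (Sf1: flow source, stroke at near end)
bond 0 →J1  (only one effort-in slot at J1)
bond 1 →I1  (I1: I, integral causality)
bond 3 →J2  (C1: C, integral causality)
bond 2 →R1  (0-jn J2 has e-setter on 3)

#0 |J1
#1 |I1
#2 |R1
#3 |J2
#4 |Sf1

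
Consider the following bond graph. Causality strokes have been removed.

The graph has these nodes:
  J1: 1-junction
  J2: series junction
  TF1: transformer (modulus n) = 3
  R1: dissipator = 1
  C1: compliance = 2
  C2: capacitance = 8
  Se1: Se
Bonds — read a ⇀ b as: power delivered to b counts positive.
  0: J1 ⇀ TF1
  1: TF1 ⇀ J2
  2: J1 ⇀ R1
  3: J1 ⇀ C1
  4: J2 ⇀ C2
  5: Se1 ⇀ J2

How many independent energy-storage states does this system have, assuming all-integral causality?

2  (C1, C2 all integral)

b5 →J2  (Se1: effort source, stroke at far end)
b3 →J1  (C1 integral (e out))
b4 →J2  (C2: C, integral causality)
b1 →TF1  (only one flow-in slot at J2)
b0 →J1  (through TF1, causality passes straight; one stroke at TF1)
b2 →R1  (closing 1-jn rule on J1)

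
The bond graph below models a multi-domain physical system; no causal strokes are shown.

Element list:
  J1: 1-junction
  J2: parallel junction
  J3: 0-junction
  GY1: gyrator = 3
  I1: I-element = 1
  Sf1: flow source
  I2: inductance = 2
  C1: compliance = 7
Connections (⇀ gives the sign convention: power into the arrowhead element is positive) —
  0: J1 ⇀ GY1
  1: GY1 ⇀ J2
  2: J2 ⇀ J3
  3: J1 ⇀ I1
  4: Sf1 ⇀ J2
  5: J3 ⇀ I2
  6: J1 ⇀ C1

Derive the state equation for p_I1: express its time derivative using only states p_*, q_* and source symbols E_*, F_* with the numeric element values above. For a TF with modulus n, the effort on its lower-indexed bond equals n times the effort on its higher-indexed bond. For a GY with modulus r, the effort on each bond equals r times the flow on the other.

bond 4 stroke→Sf1  (Sf1 (Sf) sets flow on bond)
bond 3 stroke→I1  (I1: I, integral causality)
bond 0 stroke→J1  (common-f at J1 fixed by 3)
bond 6 stroke→J1  (J1 flow already set via bond 3)
bond 1 stroke→J2  (GY GY1: same side as bond 0)
bond 2 stroke→J3  (0-jn J2 has e-setter on 1)
bond 5 stroke→I2  (J3: bond 2 brought effort, rest push out)

dp_I1/dt = 3*F_Sf1 - 3*p_I2/2 - q_C1/7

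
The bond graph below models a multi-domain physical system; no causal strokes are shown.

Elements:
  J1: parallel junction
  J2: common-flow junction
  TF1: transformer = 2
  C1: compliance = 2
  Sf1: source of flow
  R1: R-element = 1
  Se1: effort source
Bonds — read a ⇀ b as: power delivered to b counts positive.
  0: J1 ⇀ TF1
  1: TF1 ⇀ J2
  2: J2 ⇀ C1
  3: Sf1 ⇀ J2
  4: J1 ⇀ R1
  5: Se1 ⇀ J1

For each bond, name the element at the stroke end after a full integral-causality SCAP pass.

bond 0 stroke→TF1
bond 1 stroke→J2
bond 2 stroke→J2
bond 3 stroke→Sf1
bond 4 stroke→R1
bond 5 stroke→J1

β3 |Sf1  (Sf1: flow source, stroke at near end)
β5 |J1  (source Se1 imposes e)
β0 |TF1  (common-e at J1 fixed by 5)
β4 |R1  (0-jn J1 has e-setter on 5)
β1 |J2  (J2: bond 3 brought flow, rest push out)
β2 |J2  (common-f at J2 fixed by 3)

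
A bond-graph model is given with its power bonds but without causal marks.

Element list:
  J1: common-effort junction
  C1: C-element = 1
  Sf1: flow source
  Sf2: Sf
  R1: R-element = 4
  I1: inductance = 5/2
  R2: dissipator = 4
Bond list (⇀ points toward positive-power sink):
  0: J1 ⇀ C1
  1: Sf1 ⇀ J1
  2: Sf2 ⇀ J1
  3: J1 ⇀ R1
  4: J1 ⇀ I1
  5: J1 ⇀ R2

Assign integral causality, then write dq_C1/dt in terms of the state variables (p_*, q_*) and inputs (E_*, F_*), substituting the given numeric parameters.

dq_C1/dt = F_Sf1 + F_Sf2 - 2*p_I1/5 - q_C1/2

#1 stroke at Sf1  (source Sf1 imposes f)
#2 stroke at Sf2  (Sf2 (Sf) sets flow on bond)
#0 stroke at J1  (C1 integral (e out))
#3 stroke at R1  (J1 effort already set via bond 0)
#4 stroke at I1  (0-jn J1 has e-setter on 0)
#5 stroke at R2  (J1 effort already set via bond 0)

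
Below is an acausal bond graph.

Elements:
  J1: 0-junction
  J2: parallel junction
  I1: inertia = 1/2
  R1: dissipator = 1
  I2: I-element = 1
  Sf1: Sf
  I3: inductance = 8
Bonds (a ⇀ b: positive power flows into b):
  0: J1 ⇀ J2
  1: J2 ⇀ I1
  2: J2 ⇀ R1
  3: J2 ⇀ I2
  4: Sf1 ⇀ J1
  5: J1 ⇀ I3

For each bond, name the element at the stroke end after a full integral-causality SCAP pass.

bond 4 |Sf1  (source Sf1 imposes f)
bond 1 |I1  (prefer integral on I1)
bond 3 |I2  (prefer integral on I2)
bond 5 |I3  (I3 integral (f out))
bond 0 |J1  (only one effort-in slot at J1)
bond 2 |J2  (only one effort-in slot at J2)

b0 stroke→J1
b1 stroke→I1
b2 stroke→J2
b3 stroke→I2
b4 stroke→Sf1
b5 stroke→I3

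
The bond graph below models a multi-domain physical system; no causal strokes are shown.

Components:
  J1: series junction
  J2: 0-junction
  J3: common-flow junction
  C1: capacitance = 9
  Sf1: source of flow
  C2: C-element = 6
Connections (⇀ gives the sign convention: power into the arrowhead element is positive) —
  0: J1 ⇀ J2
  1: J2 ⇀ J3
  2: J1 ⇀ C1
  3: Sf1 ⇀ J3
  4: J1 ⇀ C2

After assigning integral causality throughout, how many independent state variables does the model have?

2  (C1, C2 all integral)

β3 stroke→Sf1  (Sf1 fixes flow; stroke at Sf1)
β1 stroke→J3  (1-jn J3 has f-setter on 3)
β0 stroke→J2  (J2 needs exactly one e-in)
β2 stroke→J1  (J1: bond 0 brought flow, rest push out)
β4 stroke→J1  (1-jn J1 has f-setter on 0)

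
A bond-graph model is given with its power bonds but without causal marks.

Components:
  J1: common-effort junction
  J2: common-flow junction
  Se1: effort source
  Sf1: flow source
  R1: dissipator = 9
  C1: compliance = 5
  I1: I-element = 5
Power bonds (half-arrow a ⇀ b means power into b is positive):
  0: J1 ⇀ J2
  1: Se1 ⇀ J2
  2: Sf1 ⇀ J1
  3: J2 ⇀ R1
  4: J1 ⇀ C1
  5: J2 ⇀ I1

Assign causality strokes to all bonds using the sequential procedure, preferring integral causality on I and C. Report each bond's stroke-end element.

bond 1 stroke at J2  (source Se1 imposes e)
bond 2 stroke at Sf1  (Sf1 fixes flow; stroke at Sf1)
bond 4 stroke at J1  (C1 outputs effort q/C1)
bond 0 stroke at J2  (0-jn J1 has e-setter on 4)
bond 5 stroke at I1  (I1 integral (f out))
bond 3 stroke at J2  (1-jn J2 has f-setter on 5)

bond 0 →J2
bond 1 →J2
bond 2 →Sf1
bond 3 →J2
bond 4 →J1
bond 5 →I1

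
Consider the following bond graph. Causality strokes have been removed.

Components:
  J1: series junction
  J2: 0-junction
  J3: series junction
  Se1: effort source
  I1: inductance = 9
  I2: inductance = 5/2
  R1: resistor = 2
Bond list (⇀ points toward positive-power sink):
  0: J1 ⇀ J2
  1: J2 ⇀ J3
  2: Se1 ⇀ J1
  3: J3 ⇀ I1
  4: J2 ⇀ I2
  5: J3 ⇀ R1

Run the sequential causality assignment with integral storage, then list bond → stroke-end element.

bond 2 |J1  (source Se1 imposes e)
bond 0 |J2  (J1 needs exactly one f-in)
bond 1 |J3  (common-e at J2 fixed by 0)
bond 4 |I2  (J2 effort already set via bond 0)
bond 3 |I1  (I1: I, integral causality)
bond 5 |J3  (1-jn J3 has f-setter on 3)

β0 stroke at J2
β1 stroke at J3
β2 stroke at J1
β3 stroke at I1
β4 stroke at I2
β5 stroke at J3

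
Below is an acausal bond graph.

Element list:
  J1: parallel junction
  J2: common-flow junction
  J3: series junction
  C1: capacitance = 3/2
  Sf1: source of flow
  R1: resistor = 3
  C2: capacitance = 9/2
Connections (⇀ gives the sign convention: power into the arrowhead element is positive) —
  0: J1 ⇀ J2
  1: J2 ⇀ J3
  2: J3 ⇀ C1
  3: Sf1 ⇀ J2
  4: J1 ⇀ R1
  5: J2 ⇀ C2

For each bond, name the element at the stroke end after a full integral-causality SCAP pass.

β3 |Sf1  (Sf1 (Sf) sets flow on bond)
β0 |J2  (1-jn J2 has f-setter on 3)
β1 |J2  (1-jn J2 has f-setter on 3)
β5 |J2  (J2 flow already set via bond 3)
β2 |J3  (J3 flow already set via bond 1)
β4 |J1  (only one effort-in slot at J1)

bond 0 stroke at J2
bond 1 stroke at J2
bond 2 stroke at J3
bond 3 stroke at Sf1
bond 4 stroke at J1
bond 5 stroke at J2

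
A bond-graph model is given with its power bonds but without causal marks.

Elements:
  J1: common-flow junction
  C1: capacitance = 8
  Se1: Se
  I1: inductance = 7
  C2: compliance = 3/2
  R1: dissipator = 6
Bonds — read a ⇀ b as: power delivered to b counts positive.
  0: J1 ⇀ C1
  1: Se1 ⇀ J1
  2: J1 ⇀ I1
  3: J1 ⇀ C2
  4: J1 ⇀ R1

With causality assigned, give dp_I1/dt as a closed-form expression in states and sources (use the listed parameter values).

dp_I1/dt = E_Se1 - 6*p_I1/7 - q_C1/8 - 2*q_C2/3

β1 →J1  (source Se1 imposes e)
β0 →J1  (C1 outputs effort q/C1)
β2 →I1  (prefer integral on I1)
β3 →J1  (J1 flow already set via bond 2)
β4 →J1  (1-jn J1 has f-setter on 2)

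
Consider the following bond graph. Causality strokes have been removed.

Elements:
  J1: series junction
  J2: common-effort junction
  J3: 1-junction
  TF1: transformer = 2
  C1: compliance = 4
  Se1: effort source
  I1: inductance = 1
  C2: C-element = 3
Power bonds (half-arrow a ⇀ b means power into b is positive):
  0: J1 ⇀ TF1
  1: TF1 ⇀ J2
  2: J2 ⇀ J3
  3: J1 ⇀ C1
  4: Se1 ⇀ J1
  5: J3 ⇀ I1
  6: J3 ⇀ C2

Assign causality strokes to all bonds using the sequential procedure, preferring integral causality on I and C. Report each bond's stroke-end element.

#0 stroke at TF1
#1 stroke at J2
#2 stroke at J3
#3 stroke at J1
#4 stroke at J1
#5 stroke at I1
#6 stroke at J3

β4 stroke at J1  (Se1: effort source, stroke at far end)
β3 stroke at J1  (prefer integral on C1)
β0 stroke at TF1  (J1: last free bond brings flow in)
β1 stroke at J2  (TF1 one-in-one-out from 0)
β2 stroke at J3  (common-e at J2 fixed by 1)
β5 stroke at I1  (I1 integral (f out))
β6 stroke at J3  (common-f at J3 fixed by 5)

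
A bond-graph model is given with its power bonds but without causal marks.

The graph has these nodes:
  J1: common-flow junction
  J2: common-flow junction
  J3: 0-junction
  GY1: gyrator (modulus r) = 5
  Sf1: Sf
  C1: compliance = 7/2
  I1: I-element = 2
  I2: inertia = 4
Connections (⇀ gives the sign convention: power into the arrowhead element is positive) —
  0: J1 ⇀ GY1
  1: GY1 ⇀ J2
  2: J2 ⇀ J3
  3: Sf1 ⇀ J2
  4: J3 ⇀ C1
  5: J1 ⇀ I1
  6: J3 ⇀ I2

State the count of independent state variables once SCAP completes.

3  (C1, I1, I2 all integral)

b3 →Sf1  (Sf1: flow source, stroke at near end)
b1 →J2  (J2: bond 3 brought flow, rest push out)
b2 →J2  (J2 flow already set via bond 3)
b0 →J1  (GY GY1: same side as bond 1)
b5 →I1  (J1: last free bond brings flow in)
b4 →J3  (C1: C, integral causality)
b6 →I2  (J3 effort already set via bond 4)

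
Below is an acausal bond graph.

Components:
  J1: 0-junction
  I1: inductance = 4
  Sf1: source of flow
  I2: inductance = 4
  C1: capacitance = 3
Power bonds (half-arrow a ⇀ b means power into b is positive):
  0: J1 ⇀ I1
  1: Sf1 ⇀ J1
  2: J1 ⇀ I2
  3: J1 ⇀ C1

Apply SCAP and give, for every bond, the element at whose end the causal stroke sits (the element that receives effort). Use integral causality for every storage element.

bond 0 stroke at I1
bond 1 stroke at Sf1
bond 2 stroke at I2
bond 3 stroke at J1

#1 |Sf1  (source Sf1 imposes f)
#0 |I1  (I1 outputs flow p/I1)
#2 |I2  (prefer integral on I2)
#3 |J1  (J1: last free bond brings effort in)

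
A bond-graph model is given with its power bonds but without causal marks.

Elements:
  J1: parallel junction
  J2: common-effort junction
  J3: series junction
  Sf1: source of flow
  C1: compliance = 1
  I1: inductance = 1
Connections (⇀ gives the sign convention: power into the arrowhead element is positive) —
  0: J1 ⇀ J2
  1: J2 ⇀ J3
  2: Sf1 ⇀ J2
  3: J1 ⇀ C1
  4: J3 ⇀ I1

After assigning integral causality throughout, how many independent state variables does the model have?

bond 2 |Sf1  (Sf1: flow source, stroke at near end)
bond 3 |J1  (prefer integral on C1)
bond 0 |J2  (0-jn J1 has e-setter on 3)
bond 1 |J3  (common-e at J2 fixed by 0)
bond 4 |I1  (closing 1-jn rule on J3)

2  (C1, I1 all integral)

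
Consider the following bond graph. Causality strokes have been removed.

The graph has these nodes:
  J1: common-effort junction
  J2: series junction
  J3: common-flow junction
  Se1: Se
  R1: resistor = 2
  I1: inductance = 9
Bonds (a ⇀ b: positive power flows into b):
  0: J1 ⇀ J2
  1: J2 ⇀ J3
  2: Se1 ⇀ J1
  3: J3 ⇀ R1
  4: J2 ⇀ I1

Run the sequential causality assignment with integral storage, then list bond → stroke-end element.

b2 |J1  (source Se1 imposes e)
b0 |J2  (J1: bond 2 brought effort, rest push out)
b4 |I1  (I1: I, integral causality)
b1 |J2  (1-jn J2 has f-setter on 4)
b3 |J3  (J3: bond 1 brought flow, rest push out)

#0 stroke at J2
#1 stroke at J2
#2 stroke at J1
#3 stroke at J3
#4 stroke at I1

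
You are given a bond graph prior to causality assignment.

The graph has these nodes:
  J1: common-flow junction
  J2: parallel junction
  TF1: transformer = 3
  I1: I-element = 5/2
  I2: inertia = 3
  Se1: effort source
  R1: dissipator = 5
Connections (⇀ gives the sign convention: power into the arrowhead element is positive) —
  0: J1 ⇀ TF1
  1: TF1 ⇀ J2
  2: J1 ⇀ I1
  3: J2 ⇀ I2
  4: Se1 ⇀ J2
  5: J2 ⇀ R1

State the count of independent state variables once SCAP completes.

2  (I1, I2 all integral)

β4 stroke at J2  (Se1 fixes effort; stroke away)
β1 stroke at TF1  (common-e at J2 fixed by 4)
β3 stroke at I2  (0-jn J2 has e-setter on 4)
β5 stroke at R1  (0-jn J2 has e-setter on 4)
β0 stroke at J1  (TF1 one-in-one-out from 1)
β2 stroke at I1  (J1 needs exactly one f-in)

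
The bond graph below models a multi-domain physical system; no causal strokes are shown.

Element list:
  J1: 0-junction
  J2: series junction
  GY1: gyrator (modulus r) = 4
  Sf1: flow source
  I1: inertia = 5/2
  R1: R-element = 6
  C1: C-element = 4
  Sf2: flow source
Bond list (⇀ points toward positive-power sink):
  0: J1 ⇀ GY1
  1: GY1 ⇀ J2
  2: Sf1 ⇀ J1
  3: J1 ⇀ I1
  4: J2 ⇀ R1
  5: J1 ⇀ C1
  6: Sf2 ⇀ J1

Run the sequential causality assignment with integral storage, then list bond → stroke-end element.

bond 0 →GY1
bond 1 →GY1
bond 2 →Sf1
bond 3 →I1
bond 4 →J2
bond 5 →J1
bond 6 →Sf2

bond 2 |Sf1  (Sf1: flow source, stroke at near end)
bond 6 |Sf2  (Sf2: flow source, stroke at near end)
bond 3 |I1  (I1: I, integral causality)
bond 5 |J1  (C1 integral (e out))
bond 0 |GY1  (J1 effort already set via bond 5)
bond 1 |GY1  (GY1 both-in/both-out from 0)
bond 4 |J2  (common-f at J2 fixed by 1)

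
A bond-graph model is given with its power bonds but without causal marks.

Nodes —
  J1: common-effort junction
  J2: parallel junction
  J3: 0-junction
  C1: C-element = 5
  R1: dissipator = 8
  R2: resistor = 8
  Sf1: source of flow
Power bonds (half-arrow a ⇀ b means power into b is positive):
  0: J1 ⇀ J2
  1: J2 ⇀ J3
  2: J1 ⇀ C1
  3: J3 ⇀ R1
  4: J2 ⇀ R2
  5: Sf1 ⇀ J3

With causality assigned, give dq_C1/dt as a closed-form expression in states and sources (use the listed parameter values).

#5 →Sf1  (Sf1 fixes flow; stroke at Sf1)
#2 →J1  (C1 outputs effort q/C1)
#0 →J2  (J1: bond 2 brought effort, rest push out)
#1 →J3  (J2: bond 0 brought effort, rest push out)
#4 →R2  (J2 effort already set via bond 0)
#3 →R1  (J3: bond 1 brought effort, rest push out)

dq_C1/dt = F_Sf1 - q_C1/20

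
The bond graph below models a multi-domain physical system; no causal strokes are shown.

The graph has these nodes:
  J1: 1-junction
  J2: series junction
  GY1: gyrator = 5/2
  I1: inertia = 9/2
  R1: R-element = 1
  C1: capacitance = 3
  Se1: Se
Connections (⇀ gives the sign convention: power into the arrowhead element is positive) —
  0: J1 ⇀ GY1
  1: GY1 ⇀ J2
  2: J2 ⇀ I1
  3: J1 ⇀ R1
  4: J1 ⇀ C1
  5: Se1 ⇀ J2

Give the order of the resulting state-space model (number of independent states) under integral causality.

2  (C1, I1 all integral)

β5 stroke at J2  (Se1 (Se) sets effort on bond)
β2 stroke at I1  (I1 outputs flow p/I1)
β1 stroke at J2  (J2: bond 2 brought flow, rest push out)
β0 stroke at J1  (through GY1, causality inverts; strokes same side of GY1)
β4 stroke at J1  (prefer integral on C1)
β3 stroke at R1  (J1 needs exactly one f-in)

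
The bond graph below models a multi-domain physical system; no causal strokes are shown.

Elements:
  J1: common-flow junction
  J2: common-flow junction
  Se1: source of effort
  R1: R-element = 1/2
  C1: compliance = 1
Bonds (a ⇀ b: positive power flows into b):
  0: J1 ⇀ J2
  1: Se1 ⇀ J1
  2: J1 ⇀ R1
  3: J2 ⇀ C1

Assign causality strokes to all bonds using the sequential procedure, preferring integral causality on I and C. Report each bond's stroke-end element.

#1 stroke→J1  (source Se1 imposes e)
#3 stroke→J2  (C1 integral (e out))
#0 stroke→J1  (closing 1-jn rule on J2)
#2 stroke→R1  (only one flow-in slot at J1)

b0 →J1
b1 →J1
b2 →R1
b3 →J2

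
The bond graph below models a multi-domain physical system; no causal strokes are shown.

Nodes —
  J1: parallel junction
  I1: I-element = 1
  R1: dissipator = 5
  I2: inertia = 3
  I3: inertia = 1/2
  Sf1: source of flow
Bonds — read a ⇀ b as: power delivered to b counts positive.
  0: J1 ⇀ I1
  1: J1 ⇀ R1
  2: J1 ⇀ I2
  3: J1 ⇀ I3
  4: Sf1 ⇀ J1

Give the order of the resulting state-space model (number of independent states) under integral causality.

bond 4 stroke→Sf1  (Sf1 (Sf) sets flow on bond)
bond 0 stroke→I1  (prefer integral on I1)
bond 2 stroke→I2  (I2 outputs flow p/I2)
bond 3 stroke→I3  (prefer integral on I3)
bond 1 stroke→J1  (only one effort-in slot at J1)

3  (I1, I2, I3 all integral)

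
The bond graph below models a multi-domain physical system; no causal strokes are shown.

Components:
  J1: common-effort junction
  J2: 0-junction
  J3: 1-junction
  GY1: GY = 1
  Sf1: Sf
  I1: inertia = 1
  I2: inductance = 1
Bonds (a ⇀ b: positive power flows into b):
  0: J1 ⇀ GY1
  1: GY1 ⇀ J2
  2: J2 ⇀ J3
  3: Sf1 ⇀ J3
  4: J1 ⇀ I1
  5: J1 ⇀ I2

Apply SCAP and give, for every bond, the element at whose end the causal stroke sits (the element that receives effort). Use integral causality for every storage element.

β3 stroke→Sf1  (Sf1 fixes flow; stroke at Sf1)
β2 stroke→J3  (1-jn J3 has f-setter on 3)
β1 stroke→J2  (closing 0-jn rule on J2)
β0 stroke→J1  (GY1 both-in/both-out from 1)
β4 stroke→I1  (common-e at J1 fixed by 0)
β5 stroke→I2  (J1 effort already set via bond 0)

b0 →J1
b1 →J2
b2 →J3
b3 →Sf1
b4 →I1
b5 →I2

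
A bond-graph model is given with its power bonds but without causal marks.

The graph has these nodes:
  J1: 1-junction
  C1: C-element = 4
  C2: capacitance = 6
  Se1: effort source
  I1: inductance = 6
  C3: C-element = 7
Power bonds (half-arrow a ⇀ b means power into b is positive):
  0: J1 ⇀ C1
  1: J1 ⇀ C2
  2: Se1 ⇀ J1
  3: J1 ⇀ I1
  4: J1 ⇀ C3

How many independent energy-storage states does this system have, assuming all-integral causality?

b2 stroke at J1  (Se1 fixes effort; stroke away)
b0 stroke at J1  (C1: C, integral causality)
b1 stroke at J1  (C2 integral (e out))
b3 stroke at I1  (I1 integral (f out))
b4 stroke at J1  (J1 flow already set via bond 3)

4  (C1, C2, C3, I1 all integral)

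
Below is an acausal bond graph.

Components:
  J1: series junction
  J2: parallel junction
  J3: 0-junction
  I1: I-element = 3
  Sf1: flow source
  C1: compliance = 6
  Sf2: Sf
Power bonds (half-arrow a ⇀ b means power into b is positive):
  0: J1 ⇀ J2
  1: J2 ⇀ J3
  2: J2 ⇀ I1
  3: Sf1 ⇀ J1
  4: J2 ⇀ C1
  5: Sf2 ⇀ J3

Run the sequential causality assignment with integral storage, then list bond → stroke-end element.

#3 stroke at Sf1  (Sf1: flow source, stroke at near end)
#5 stroke at Sf2  (Sf2 (Sf) sets flow on bond)
#0 stroke at J1  (J1: bond 3 brought flow, rest push out)
#1 stroke at J3  (J3 needs exactly one e-in)
#2 stroke at I1  (prefer integral on I1)
#4 stroke at J2  (J2: last free bond brings effort in)

b0 →J1
b1 →J3
b2 →I1
b3 →Sf1
b4 →J2
b5 →Sf2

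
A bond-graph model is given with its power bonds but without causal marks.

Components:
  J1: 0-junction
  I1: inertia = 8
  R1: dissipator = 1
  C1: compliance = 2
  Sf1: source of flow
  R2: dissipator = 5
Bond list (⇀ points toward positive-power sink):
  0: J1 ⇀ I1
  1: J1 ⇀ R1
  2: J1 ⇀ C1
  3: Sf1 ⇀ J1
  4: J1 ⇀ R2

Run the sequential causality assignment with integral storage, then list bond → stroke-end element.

β0 →I1
β1 →R1
β2 →J1
β3 →Sf1
β4 →R2

b3 stroke at Sf1  (Sf1 fixes flow; stroke at Sf1)
b0 stroke at I1  (I1 integral (f out))
b2 stroke at J1  (prefer integral on C1)
b1 stroke at R1  (0-jn J1 has e-setter on 2)
b4 stroke at R2  (J1 effort already set via bond 2)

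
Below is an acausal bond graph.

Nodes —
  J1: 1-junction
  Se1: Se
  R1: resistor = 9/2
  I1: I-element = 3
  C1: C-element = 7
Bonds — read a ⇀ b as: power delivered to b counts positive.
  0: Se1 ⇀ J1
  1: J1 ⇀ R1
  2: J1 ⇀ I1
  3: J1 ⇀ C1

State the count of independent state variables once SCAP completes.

#0 stroke→J1  (Se1 (Se) sets effort on bond)
#2 stroke→I1  (I1 integral (f out))
#1 stroke→J1  (J1 flow already set via bond 2)
#3 stroke→J1  (J1: bond 2 brought flow, rest push out)

2  (C1, I1 all integral)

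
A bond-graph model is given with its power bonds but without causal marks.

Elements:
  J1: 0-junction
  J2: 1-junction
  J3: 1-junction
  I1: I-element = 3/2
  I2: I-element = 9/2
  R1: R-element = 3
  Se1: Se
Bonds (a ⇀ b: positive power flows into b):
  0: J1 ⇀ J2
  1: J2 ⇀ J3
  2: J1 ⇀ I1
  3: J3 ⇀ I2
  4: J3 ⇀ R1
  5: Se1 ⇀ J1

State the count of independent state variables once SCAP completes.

2  (I1, I2 all integral)

#5 |J1  (Se1: effort source, stroke at far end)
#0 |J2  (0-jn J1 has e-setter on 5)
#2 |I1  (0-jn J1 has e-setter on 5)
#1 |J3  (closing 1-jn rule on J2)
#3 |I2  (prefer integral on I2)
#4 |J3  (1-jn J3 has f-setter on 3)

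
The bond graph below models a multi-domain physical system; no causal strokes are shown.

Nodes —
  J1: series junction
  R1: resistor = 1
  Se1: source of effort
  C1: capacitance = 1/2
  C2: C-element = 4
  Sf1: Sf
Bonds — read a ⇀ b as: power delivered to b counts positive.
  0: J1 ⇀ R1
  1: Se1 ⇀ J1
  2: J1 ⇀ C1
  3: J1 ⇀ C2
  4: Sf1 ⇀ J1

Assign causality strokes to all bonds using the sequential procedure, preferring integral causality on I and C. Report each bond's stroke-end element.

bond 1 |J1  (source Se1 imposes e)
bond 4 |Sf1  (source Sf1 imposes f)
bond 0 |J1  (J1: bond 4 brought flow, rest push out)
bond 2 |J1  (J1: bond 4 brought flow, rest push out)
bond 3 |J1  (1-jn J1 has f-setter on 4)

b0 →J1
b1 →J1
b2 →J1
b3 →J1
b4 →Sf1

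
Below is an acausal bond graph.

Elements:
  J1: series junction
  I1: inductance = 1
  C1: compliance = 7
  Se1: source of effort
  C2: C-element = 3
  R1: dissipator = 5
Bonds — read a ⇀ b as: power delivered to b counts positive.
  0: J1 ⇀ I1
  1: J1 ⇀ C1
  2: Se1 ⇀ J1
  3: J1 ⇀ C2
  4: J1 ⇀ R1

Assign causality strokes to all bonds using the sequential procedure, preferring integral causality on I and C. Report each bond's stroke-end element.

bond 2 stroke→J1  (source Se1 imposes e)
bond 0 stroke→I1  (I1 integral (f out))
bond 1 stroke→J1  (J1 flow already set via bond 0)
bond 3 stroke→J1  (J1: bond 0 brought flow, rest push out)
bond 4 stroke→J1  (1-jn J1 has f-setter on 0)

#0 →I1
#1 →J1
#2 →J1
#3 →J1
#4 →J1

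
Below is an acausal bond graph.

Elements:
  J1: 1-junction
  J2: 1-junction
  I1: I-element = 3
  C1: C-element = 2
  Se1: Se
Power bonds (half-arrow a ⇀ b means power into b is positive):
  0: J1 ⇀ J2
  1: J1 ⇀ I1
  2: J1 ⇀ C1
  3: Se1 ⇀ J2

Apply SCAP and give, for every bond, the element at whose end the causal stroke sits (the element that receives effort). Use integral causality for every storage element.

β3 →J2  (Se1 (Se) sets effort on bond)
β0 →J1  (J2 needs exactly one f-in)
β1 →I1  (I1 outputs flow p/I1)
β2 →J1  (common-f at J1 fixed by 1)

#0 →J1
#1 →I1
#2 →J1
#3 →J2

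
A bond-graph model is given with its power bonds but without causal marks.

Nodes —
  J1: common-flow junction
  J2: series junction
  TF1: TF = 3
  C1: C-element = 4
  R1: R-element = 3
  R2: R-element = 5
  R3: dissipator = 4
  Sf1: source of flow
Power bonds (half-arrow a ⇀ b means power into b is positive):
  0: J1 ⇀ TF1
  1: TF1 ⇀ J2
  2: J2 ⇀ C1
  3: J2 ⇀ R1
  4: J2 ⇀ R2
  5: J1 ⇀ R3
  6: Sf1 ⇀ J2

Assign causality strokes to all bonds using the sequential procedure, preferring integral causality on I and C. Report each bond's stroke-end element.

bond 6 stroke→Sf1  (source Sf1 imposes f)
bond 1 stroke→J2  (1-jn J2 has f-setter on 6)
bond 2 stroke→J2  (1-jn J2 has f-setter on 6)
bond 3 stroke→J2  (J2 flow already set via bond 6)
bond 4 stroke→J2  (1-jn J2 has f-setter on 6)
bond 0 stroke→TF1  (TF1: transformer flips bond 1)
bond 5 stroke→J1  (1-jn J1 has f-setter on 0)

b0 stroke→TF1
b1 stroke→J2
b2 stroke→J2
b3 stroke→J2
b4 stroke→J2
b5 stroke→J1
b6 stroke→Sf1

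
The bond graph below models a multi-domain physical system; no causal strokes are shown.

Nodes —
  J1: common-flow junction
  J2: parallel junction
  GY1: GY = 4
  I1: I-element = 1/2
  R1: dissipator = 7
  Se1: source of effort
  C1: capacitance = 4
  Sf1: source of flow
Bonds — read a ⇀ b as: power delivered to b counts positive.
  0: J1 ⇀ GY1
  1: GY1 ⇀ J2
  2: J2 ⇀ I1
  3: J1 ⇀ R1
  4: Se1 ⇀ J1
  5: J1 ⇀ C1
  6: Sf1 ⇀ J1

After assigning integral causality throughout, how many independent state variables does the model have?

#4 |J1  (source Se1 imposes e)
#6 |Sf1  (Sf1 fixes flow; stroke at Sf1)
#0 |J1  (J1 flow already set via bond 6)
#3 |J1  (1-jn J1 has f-setter on 6)
#5 |J1  (J1: bond 6 brought flow, rest push out)
#1 |J2  (GY1 both-in/both-out from 0)
#2 |I1  (J2 effort already set via bond 1)

2  (C1, I1 all integral)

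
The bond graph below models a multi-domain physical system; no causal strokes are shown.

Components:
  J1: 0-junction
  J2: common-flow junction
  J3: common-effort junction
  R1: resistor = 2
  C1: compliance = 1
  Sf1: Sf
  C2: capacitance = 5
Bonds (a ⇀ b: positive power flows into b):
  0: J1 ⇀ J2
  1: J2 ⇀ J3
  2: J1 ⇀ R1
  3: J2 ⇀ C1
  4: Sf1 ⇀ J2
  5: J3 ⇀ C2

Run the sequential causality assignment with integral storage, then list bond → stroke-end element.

bond 0 stroke→J2
bond 1 stroke→J2
bond 2 stroke→J1
bond 3 stroke→J2
bond 4 stroke→Sf1
bond 5 stroke→J3

#4 stroke at Sf1  (Sf1 (Sf) sets flow on bond)
#0 stroke at J2  (J2: bond 4 brought flow, rest push out)
#1 stroke at J2  (J2: bond 4 brought flow, rest push out)
#3 stroke at J2  (J2: bond 4 brought flow, rest push out)
#5 stroke at J3  (only one effort-in slot at J3)
#2 stroke at J1  (closing 0-jn rule on J1)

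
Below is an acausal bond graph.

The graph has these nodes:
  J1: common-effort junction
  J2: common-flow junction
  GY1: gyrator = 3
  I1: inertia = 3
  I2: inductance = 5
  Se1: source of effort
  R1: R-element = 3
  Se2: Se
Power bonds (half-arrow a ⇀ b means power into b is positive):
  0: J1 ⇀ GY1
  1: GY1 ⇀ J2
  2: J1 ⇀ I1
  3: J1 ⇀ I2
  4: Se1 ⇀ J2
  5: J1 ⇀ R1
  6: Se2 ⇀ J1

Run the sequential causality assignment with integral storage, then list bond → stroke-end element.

b0 →GY1
b1 →GY1
b2 →I1
b3 →I2
b4 →J2
b5 →R1
b6 →J1

β4 |J2  (Se1 fixes effort; stroke away)
β6 |J1  (Se2 fixes effort; stroke away)
β0 |GY1  (J1 effort already set via bond 6)
β2 |I1  (J1: bond 6 brought effort, rest push out)
β3 |I2  (J1: bond 6 brought effort, rest push out)
β5 |R1  (J1: bond 6 brought effort, rest push out)
β1 |GY1  (J2: last free bond brings flow in)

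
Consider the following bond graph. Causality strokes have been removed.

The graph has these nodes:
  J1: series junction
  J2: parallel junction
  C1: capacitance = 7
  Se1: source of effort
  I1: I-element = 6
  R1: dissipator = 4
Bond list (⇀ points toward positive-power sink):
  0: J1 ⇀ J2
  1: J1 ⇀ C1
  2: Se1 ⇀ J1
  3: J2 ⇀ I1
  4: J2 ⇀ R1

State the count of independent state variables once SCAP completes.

bond 2 →J1  (Se1 (Se) sets effort on bond)
bond 1 →J1  (prefer integral on C1)
bond 0 →J2  (J1 needs exactly one f-in)
bond 3 →I1  (J2: bond 0 brought effort, rest push out)
bond 4 →R1  (J2: bond 0 brought effort, rest push out)

2  (C1, I1 all integral)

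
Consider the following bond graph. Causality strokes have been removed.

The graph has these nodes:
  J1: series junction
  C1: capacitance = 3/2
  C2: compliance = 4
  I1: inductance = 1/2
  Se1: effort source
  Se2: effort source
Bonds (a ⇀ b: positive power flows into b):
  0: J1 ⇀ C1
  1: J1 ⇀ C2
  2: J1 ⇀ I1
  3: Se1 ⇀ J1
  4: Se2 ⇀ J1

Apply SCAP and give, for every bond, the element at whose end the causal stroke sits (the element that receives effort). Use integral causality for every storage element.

bond 0 |J1
bond 1 |J1
bond 2 |I1
bond 3 |J1
bond 4 |J1

#3 →J1  (Se1: effort source, stroke at far end)
#4 →J1  (source Se2 imposes e)
#0 →J1  (C1: C, integral causality)
#1 →J1  (prefer integral on C2)
#2 →I1  (J1 needs exactly one f-in)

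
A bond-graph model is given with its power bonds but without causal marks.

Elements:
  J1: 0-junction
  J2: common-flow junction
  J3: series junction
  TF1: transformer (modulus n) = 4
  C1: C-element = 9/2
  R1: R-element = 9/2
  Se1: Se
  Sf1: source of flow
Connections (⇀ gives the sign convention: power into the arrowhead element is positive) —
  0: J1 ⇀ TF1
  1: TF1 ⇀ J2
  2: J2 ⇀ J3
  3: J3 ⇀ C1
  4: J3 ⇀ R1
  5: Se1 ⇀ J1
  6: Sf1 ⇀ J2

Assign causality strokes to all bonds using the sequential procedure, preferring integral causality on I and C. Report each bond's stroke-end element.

b0 →TF1
b1 →J2
b2 →J2
b3 →J3
b4 →J3
b5 →J1
b6 →Sf1

#5 |J1  (Se1: effort source, stroke at far end)
#6 |Sf1  (Sf1 fixes flow; stroke at Sf1)
#0 |TF1  (0-jn J1 has e-setter on 5)
#1 |J2  (J2: bond 6 brought flow, rest push out)
#2 |J2  (J2 flow already set via bond 6)
#3 |J3  (J3 flow already set via bond 2)
#4 |J3  (J3: bond 2 brought flow, rest push out)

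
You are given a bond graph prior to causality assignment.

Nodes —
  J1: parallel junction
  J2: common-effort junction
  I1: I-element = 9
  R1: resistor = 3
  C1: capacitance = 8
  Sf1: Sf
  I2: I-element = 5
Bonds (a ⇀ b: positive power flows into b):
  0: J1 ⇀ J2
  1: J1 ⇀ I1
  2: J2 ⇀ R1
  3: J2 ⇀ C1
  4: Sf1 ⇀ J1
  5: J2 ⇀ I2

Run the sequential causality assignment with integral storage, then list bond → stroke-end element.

b4 →Sf1  (Sf1: flow source, stroke at near end)
b1 →I1  (I1 outputs flow p/I1)
b0 →J1  (J1 needs exactly one e-in)
b3 →J2  (C1 integral (e out))
b2 →R1  (J2: bond 3 brought effort, rest push out)
b5 →I2  (J2 effort already set via bond 3)

b0 |J1
b1 |I1
b2 |R1
b3 |J2
b4 |Sf1
b5 |I2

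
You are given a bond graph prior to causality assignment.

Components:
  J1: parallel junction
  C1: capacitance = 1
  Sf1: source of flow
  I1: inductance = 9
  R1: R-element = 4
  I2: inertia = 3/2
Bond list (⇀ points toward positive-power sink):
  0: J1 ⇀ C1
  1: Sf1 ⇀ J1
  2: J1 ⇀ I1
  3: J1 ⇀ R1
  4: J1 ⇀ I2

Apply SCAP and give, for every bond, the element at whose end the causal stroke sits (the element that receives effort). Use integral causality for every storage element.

#1 →Sf1  (Sf1: flow source, stroke at near end)
#0 →J1  (C1: C, integral causality)
#2 →I1  (J1: bond 0 brought effort, rest push out)
#3 →R1  (J1: bond 0 brought effort, rest push out)
#4 →I2  (0-jn J1 has e-setter on 0)

β0 →J1
β1 →Sf1
β2 →I1
β3 →R1
β4 →I2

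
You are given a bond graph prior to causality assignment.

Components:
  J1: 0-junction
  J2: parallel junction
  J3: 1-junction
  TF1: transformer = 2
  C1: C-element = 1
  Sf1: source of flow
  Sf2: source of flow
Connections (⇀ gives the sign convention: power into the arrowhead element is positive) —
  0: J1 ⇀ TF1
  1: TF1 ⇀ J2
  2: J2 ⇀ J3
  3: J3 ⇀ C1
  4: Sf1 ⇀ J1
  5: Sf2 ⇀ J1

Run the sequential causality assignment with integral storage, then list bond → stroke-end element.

β4 stroke at Sf1  (Sf1 (Sf) sets flow on bond)
β5 stroke at Sf2  (Sf2: flow source, stroke at near end)
β0 stroke at J1  (J1 needs exactly one e-in)
β1 stroke at TF1  (TF TF1: opposite of bond 0)
β2 stroke at J2  (closing 0-jn rule on J2)
β3 stroke at J3  (J3: bond 2 brought flow, rest push out)

#0 stroke at J1
#1 stroke at TF1
#2 stroke at J2
#3 stroke at J3
#4 stroke at Sf1
#5 stroke at Sf2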